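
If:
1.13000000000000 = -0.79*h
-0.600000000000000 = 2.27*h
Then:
No Solution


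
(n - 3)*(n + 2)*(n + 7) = n^3 + 6*n^2 - 13*n - 42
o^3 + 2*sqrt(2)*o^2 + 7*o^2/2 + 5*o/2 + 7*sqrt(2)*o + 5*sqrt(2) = (o + 1)*(o + 5/2)*(o + 2*sqrt(2))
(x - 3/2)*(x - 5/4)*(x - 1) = x^3 - 15*x^2/4 + 37*x/8 - 15/8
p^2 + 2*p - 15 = (p - 3)*(p + 5)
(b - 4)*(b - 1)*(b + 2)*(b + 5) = b^4 + 2*b^3 - 21*b^2 - 22*b + 40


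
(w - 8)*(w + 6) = w^2 - 2*w - 48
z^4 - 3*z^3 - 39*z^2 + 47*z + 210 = (z - 7)*(z - 3)*(z + 2)*(z + 5)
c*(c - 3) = c^2 - 3*c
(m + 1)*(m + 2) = m^2 + 3*m + 2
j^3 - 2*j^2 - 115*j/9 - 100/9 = (j - 5)*(j + 4/3)*(j + 5/3)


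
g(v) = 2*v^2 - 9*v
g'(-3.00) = -21.00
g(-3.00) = 45.00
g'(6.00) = 15.00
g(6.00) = 18.00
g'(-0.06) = -9.24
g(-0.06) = 0.55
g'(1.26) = -3.96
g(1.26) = -8.16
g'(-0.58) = -11.32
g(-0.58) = 5.89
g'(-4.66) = -27.64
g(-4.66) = 85.37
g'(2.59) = 1.36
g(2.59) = -9.89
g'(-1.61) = -15.44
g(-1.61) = 19.67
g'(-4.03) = -25.12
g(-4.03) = 68.75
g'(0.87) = -5.52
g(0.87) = -6.32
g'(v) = 4*v - 9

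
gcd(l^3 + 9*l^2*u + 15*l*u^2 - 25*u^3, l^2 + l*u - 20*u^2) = l + 5*u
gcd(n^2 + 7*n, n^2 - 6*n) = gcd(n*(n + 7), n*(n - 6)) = n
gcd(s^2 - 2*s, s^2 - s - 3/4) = 1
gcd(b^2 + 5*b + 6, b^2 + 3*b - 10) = 1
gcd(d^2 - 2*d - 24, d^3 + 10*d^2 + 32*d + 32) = d + 4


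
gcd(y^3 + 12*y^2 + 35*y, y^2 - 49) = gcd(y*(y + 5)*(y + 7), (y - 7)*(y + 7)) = y + 7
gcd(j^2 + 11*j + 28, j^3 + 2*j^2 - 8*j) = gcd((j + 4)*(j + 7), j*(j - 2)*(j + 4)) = j + 4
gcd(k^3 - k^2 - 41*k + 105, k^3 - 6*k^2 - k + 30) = k^2 - 8*k + 15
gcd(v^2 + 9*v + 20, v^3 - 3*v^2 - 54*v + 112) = 1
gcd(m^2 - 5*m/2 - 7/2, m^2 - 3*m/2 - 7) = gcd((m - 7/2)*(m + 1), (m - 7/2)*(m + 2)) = m - 7/2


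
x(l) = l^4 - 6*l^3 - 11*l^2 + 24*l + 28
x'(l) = 4*l^3 - 18*l^2 - 22*l + 24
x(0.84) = 37.34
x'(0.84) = -4.81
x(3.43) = -122.80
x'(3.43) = -101.81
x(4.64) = -233.33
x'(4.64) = -66.02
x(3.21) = -100.59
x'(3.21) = -99.79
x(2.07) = -4.31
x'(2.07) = -63.19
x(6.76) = -77.66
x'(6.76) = 288.39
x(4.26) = -203.90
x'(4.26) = -87.14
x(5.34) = -258.01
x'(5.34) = 2.33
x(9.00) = 1540.00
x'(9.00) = 1284.00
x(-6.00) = 2080.00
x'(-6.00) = -1356.00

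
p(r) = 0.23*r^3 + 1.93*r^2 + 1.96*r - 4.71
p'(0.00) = 1.96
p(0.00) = -4.71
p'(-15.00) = 99.31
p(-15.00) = -376.11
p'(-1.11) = -1.47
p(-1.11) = -4.82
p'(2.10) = 13.11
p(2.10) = 10.05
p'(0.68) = 4.90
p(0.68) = -2.41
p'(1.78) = 11.02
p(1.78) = 6.19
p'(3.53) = 24.18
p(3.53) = 36.38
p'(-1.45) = -2.19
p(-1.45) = -4.20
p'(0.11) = 2.39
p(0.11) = -4.47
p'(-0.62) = -0.17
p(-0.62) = -5.24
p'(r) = 0.69*r^2 + 3.86*r + 1.96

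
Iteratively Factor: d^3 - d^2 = (d - 1)*(d^2) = d*(d - 1)*(d)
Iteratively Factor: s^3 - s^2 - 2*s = (s - 2)*(s^2 + s) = (s - 2)*(s + 1)*(s)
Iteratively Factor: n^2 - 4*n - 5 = (n - 5)*(n + 1)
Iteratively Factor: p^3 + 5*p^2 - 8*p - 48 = (p + 4)*(p^2 + p - 12) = (p - 3)*(p + 4)*(p + 4)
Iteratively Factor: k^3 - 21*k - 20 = (k + 1)*(k^2 - k - 20) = (k - 5)*(k + 1)*(k + 4)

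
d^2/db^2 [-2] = 0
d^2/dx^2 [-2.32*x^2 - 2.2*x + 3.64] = -4.64000000000000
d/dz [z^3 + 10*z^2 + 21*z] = 3*z^2 + 20*z + 21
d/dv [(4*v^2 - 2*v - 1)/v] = 4 + v^(-2)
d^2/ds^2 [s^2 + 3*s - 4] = 2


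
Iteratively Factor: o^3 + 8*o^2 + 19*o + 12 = (o + 1)*(o^2 + 7*o + 12) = (o + 1)*(o + 4)*(o + 3)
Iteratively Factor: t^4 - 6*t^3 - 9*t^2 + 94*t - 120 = (t + 4)*(t^3 - 10*t^2 + 31*t - 30) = (t - 5)*(t + 4)*(t^2 - 5*t + 6) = (t - 5)*(t - 3)*(t + 4)*(t - 2)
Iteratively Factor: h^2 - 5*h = (h - 5)*(h)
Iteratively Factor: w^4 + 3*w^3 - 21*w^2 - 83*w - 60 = (w + 4)*(w^3 - w^2 - 17*w - 15) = (w + 1)*(w + 4)*(w^2 - 2*w - 15) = (w - 5)*(w + 1)*(w + 4)*(w + 3)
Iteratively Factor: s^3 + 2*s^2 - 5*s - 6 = (s + 1)*(s^2 + s - 6) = (s + 1)*(s + 3)*(s - 2)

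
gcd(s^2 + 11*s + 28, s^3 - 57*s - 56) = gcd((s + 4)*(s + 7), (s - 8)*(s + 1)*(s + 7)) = s + 7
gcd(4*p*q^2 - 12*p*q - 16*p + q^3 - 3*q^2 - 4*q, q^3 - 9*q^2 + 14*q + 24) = q^2 - 3*q - 4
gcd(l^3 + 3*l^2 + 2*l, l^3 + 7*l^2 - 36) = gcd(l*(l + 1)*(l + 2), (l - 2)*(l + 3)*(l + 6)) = 1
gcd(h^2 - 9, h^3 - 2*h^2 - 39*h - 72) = h + 3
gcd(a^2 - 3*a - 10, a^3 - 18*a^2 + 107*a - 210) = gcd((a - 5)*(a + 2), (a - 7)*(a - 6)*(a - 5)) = a - 5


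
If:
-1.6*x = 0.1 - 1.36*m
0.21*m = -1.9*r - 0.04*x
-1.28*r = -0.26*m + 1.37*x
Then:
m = 0.11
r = -0.01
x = 0.03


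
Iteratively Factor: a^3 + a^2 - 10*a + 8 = (a - 2)*(a^2 + 3*a - 4) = (a - 2)*(a + 4)*(a - 1)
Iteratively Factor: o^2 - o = (o)*(o - 1)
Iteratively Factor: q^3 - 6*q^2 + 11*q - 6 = (q - 2)*(q^2 - 4*q + 3) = (q - 3)*(q - 2)*(q - 1)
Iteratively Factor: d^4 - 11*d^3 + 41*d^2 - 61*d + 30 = (d - 1)*(d^3 - 10*d^2 + 31*d - 30) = (d - 2)*(d - 1)*(d^2 - 8*d + 15) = (d - 5)*(d - 2)*(d - 1)*(d - 3)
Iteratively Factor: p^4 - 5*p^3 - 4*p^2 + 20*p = (p - 2)*(p^3 - 3*p^2 - 10*p) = p*(p - 2)*(p^2 - 3*p - 10) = p*(p - 5)*(p - 2)*(p + 2)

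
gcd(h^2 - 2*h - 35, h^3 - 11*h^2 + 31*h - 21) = h - 7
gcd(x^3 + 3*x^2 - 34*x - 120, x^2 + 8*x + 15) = x + 5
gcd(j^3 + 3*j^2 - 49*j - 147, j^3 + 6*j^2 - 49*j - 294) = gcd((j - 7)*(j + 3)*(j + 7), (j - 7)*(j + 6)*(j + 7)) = j^2 - 49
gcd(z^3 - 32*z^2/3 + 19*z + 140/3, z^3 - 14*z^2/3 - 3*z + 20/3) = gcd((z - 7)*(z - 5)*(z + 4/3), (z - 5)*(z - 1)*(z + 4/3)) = z^2 - 11*z/3 - 20/3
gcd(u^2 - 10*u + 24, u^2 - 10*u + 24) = u^2 - 10*u + 24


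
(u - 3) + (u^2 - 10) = u^2 + u - 13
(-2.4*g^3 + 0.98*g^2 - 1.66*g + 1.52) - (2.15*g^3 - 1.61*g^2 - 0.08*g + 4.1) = -4.55*g^3 + 2.59*g^2 - 1.58*g - 2.58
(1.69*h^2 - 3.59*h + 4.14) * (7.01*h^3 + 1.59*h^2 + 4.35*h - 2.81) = 11.8469*h^5 - 22.4788*h^4 + 30.6648*h^3 - 13.7828*h^2 + 28.0969*h - 11.6334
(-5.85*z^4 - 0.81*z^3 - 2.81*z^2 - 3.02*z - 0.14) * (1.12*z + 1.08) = -6.552*z^5 - 7.2252*z^4 - 4.022*z^3 - 6.4172*z^2 - 3.4184*z - 0.1512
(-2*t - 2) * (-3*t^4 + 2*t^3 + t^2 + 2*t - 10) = 6*t^5 + 2*t^4 - 6*t^3 - 6*t^2 + 16*t + 20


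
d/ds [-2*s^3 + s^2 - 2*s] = -6*s^2 + 2*s - 2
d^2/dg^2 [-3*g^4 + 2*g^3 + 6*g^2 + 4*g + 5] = -36*g^2 + 12*g + 12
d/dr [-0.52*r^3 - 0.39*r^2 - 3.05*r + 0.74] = -1.56*r^2 - 0.78*r - 3.05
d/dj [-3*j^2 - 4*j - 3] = -6*j - 4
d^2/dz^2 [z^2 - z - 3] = 2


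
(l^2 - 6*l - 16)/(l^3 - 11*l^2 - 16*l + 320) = (l + 2)/(l^2 - 3*l - 40)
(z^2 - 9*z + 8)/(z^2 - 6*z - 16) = (z - 1)/(z + 2)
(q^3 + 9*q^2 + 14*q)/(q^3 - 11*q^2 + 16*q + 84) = q*(q + 7)/(q^2 - 13*q + 42)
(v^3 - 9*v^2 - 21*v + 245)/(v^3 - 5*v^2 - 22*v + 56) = (v^2 - 2*v - 35)/(v^2 + 2*v - 8)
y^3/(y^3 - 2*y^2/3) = 3*y/(3*y - 2)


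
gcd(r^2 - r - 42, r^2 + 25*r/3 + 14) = r + 6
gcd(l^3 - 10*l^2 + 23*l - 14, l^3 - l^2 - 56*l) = 1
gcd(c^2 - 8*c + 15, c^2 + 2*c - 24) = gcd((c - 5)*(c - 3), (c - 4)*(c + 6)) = 1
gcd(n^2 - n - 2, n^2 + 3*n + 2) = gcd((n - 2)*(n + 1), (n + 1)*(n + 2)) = n + 1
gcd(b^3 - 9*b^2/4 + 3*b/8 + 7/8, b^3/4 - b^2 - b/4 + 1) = b - 1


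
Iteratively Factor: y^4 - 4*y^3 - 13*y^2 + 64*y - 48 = (y + 4)*(y^3 - 8*y^2 + 19*y - 12) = (y - 1)*(y + 4)*(y^2 - 7*y + 12) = (y - 3)*(y - 1)*(y + 4)*(y - 4)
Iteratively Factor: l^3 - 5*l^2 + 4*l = (l - 1)*(l^2 - 4*l) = l*(l - 1)*(l - 4)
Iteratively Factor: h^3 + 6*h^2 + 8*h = (h)*(h^2 + 6*h + 8) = h*(h + 4)*(h + 2)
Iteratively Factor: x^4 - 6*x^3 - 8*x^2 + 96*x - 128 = (x - 4)*(x^3 - 2*x^2 - 16*x + 32) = (x - 4)^2*(x^2 + 2*x - 8) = (x - 4)^2*(x + 4)*(x - 2)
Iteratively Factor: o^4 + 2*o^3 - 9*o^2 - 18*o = (o + 2)*(o^3 - 9*o) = (o + 2)*(o + 3)*(o^2 - 3*o) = (o - 3)*(o + 2)*(o + 3)*(o)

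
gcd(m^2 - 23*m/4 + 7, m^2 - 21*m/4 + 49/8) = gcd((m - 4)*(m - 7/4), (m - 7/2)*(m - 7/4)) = m - 7/4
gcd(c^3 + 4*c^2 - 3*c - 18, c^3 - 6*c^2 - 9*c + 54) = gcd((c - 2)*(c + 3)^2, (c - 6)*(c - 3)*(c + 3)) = c + 3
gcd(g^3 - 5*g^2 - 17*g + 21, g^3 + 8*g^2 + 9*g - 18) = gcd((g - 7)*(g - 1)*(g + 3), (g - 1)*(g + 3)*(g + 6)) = g^2 + 2*g - 3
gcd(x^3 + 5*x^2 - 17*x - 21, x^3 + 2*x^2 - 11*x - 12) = x^2 - 2*x - 3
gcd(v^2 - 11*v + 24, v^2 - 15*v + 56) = v - 8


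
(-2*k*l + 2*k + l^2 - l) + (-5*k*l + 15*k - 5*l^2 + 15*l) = -7*k*l + 17*k - 4*l^2 + 14*l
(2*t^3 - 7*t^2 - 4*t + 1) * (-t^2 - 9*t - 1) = -2*t^5 - 11*t^4 + 65*t^3 + 42*t^2 - 5*t - 1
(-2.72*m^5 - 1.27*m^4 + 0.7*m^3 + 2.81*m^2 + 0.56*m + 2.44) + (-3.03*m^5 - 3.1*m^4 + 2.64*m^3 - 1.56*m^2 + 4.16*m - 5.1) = -5.75*m^5 - 4.37*m^4 + 3.34*m^3 + 1.25*m^2 + 4.72*m - 2.66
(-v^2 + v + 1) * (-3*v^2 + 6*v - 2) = 3*v^4 - 9*v^3 + 5*v^2 + 4*v - 2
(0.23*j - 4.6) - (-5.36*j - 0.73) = 5.59*j - 3.87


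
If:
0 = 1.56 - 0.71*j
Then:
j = 2.20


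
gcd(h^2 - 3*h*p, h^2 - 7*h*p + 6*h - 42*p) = 1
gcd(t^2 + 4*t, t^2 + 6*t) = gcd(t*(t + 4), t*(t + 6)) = t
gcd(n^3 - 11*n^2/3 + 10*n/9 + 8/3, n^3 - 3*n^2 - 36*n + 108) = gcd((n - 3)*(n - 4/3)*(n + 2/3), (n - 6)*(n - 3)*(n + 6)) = n - 3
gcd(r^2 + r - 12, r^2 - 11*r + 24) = r - 3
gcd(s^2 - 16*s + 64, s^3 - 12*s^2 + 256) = s^2 - 16*s + 64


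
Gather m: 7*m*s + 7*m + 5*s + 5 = m*(7*s + 7) + 5*s + 5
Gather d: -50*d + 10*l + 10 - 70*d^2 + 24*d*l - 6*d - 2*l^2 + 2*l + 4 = -70*d^2 + d*(24*l - 56) - 2*l^2 + 12*l + 14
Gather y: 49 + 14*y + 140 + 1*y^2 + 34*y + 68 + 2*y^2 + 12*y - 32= 3*y^2 + 60*y + 225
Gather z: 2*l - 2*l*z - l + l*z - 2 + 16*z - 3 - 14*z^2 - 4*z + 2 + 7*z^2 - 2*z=l - 7*z^2 + z*(10 - l) - 3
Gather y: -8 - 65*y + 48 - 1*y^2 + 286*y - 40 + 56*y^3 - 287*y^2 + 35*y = 56*y^3 - 288*y^2 + 256*y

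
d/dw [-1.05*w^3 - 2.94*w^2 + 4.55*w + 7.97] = -3.15*w^2 - 5.88*w + 4.55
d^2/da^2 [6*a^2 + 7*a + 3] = 12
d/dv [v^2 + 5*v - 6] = 2*v + 5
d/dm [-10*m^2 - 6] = -20*m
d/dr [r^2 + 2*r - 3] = 2*r + 2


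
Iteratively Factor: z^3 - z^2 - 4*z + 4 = (z - 1)*(z^2 - 4) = (z - 1)*(z + 2)*(z - 2)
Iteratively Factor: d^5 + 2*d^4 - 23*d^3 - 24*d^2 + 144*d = (d - 3)*(d^4 + 5*d^3 - 8*d^2 - 48*d) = d*(d - 3)*(d^3 + 5*d^2 - 8*d - 48) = d*(d - 3)^2*(d^2 + 8*d + 16) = d*(d - 3)^2*(d + 4)*(d + 4)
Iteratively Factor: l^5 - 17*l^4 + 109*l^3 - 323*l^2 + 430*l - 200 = (l - 2)*(l^4 - 15*l^3 + 79*l^2 - 165*l + 100) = (l - 5)*(l - 2)*(l^3 - 10*l^2 + 29*l - 20) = (l - 5)*(l - 4)*(l - 2)*(l^2 - 6*l + 5) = (l - 5)^2*(l - 4)*(l - 2)*(l - 1)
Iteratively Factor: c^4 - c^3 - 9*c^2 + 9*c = (c - 1)*(c^3 - 9*c) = c*(c - 1)*(c^2 - 9) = c*(c - 3)*(c - 1)*(c + 3)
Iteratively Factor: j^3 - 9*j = (j - 3)*(j^2 + 3*j) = (j - 3)*(j + 3)*(j)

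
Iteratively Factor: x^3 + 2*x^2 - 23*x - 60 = (x + 3)*(x^2 - x - 20) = (x - 5)*(x + 3)*(x + 4)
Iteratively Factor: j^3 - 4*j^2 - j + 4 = (j + 1)*(j^2 - 5*j + 4) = (j - 1)*(j + 1)*(j - 4)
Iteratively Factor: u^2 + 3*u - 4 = (u + 4)*(u - 1)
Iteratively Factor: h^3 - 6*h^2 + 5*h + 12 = (h - 3)*(h^2 - 3*h - 4) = (h - 3)*(h + 1)*(h - 4)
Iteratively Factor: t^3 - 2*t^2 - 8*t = (t + 2)*(t^2 - 4*t) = (t - 4)*(t + 2)*(t)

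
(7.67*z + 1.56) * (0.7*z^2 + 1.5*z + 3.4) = 5.369*z^3 + 12.597*z^2 + 28.418*z + 5.304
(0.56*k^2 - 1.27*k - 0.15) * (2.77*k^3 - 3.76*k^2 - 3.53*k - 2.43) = 1.5512*k^5 - 5.6235*k^4 + 2.3829*k^3 + 3.6863*k^2 + 3.6156*k + 0.3645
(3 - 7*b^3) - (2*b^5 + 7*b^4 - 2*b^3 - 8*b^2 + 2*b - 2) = -2*b^5 - 7*b^4 - 5*b^3 + 8*b^2 - 2*b + 5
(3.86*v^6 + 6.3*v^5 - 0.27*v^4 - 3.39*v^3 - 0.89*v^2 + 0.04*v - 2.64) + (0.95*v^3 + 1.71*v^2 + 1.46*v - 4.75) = 3.86*v^6 + 6.3*v^5 - 0.27*v^4 - 2.44*v^3 + 0.82*v^2 + 1.5*v - 7.39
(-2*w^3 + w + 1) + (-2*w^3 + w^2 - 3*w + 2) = -4*w^3 + w^2 - 2*w + 3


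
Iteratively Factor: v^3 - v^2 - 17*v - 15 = (v + 3)*(v^2 - 4*v - 5) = (v + 1)*(v + 3)*(v - 5)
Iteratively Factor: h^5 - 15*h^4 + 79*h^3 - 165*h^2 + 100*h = (h)*(h^4 - 15*h^3 + 79*h^2 - 165*h + 100) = h*(h - 4)*(h^3 - 11*h^2 + 35*h - 25) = h*(h - 5)*(h - 4)*(h^2 - 6*h + 5) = h*(h - 5)^2*(h - 4)*(h - 1)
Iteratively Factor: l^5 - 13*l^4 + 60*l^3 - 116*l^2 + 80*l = (l - 2)*(l^4 - 11*l^3 + 38*l^2 - 40*l) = (l - 2)^2*(l^3 - 9*l^2 + 20*l) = (l - 4)*(l - 2)^2*(l^2 - 5*l) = (l - 5)*(l - 4)*(l - 2)^2*(l)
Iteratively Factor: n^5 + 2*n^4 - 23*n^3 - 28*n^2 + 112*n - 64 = (n + 4)*(n^4 - 2*n^3 - 15*n^2 + 32*n - 16) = (n - 4)*(n + 4)*(n^3 + 2*n^2 - 7*n + 4) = (n - 4)*(n - 1)*(n + 4)*(n^2 + 3*n - 4) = (n - 4)*(n - 1)^2*(n + 4)*(n + 4)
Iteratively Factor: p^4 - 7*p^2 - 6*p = (p - 3)*(p^3 + 3*p^2 + 2*p) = p*(p - 3)*(p^2 + 3*p + 2) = p*(p - 3)*(p + 2)*(p + 1)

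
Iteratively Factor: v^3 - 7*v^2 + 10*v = (v)*(v^2 - 7*v + 10) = v*(v - 5)*(v - 2)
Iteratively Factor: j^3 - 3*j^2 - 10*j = (j - 5)*(j^2 + 2*j) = j*(j - 5)*(j + 2)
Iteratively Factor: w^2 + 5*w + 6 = (w + 2)*(w + 3)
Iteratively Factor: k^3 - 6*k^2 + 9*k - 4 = (k - 4)*(k^2 - 2*k + 1) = (k - 4)*(k - 1)*(k - 1)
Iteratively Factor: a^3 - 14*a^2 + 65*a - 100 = (a - 5)*(a^2 - 9*a + 20) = (a - 5)*(a - 4)*(a - 5)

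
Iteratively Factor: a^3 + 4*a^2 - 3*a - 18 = (a - 2)*(a^2 + 6*a + 9) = (a - 2)*(a + 3)*(a + 3)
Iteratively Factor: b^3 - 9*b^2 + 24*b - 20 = (b - 5)*(b^2 - 4*b + 4) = (b - 5)*(b - 2)*(b - 2)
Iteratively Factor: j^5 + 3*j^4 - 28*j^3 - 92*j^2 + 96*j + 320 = (j + 2)*(j^4 + j^3 - 30*j^2 - 32*j + 160) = (j - 5)*(j + 2)*(j^3 + 6*j^2 - 32) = (j - 5)*(j + 2)*(j + 4)*(j^2 + 2*j - 8) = (j - 5)*(j + 2)*(j + 4)^2*(j - 2)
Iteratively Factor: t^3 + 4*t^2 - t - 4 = (t + 4)*(t^2 - 1) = (t + 1)*(t + 4)*(t - 1)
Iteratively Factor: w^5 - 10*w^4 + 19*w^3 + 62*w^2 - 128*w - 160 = (w - 4)*(w^4 - 6*w^3 - 5*w^2 + 42*w + 40) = (w - 5)*(w - 4)*(w^3 - w^2 - 10*w - 8) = (w - 5)*(w - 4)^2*(w^2 + 3*w + 2) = (w - 5)*(w - 4)^2*(w + 2)*(w + 1)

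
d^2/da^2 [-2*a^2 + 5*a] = -4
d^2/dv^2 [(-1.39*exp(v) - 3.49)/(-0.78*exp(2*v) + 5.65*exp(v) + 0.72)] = (0.845675999999999*exp(4*v) + 14.618994*exp(3*v) - 41.457546*exp(2*v) + 113.594941*exp(v) - 13.476744)*exp(v)/(0.474552*exp(6*v) - 10.31238*exp(5*v) + 73.384506*exp(4*v) - 161.323885*exp(3*v) - 67.739544*exp(2*v) - 8.78688*exp(v) - 0.373248)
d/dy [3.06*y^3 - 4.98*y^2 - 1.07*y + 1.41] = 9.18*y^2 - 9.96*y - 1.07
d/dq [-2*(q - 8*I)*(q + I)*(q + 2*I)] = -6*q^2 + 20*I*q - 44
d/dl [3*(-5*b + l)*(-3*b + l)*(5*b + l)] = -75*b^2 - 18*b*l + 9*l^2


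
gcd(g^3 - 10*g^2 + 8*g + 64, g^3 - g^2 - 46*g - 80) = g^2 - 6*g - 16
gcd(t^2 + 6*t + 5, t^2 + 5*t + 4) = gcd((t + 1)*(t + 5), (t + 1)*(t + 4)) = t + 1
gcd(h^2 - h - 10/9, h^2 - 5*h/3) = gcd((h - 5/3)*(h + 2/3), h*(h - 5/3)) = h - 5/3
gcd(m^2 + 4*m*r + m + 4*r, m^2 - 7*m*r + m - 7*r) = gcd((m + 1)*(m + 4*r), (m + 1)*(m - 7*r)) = m + 1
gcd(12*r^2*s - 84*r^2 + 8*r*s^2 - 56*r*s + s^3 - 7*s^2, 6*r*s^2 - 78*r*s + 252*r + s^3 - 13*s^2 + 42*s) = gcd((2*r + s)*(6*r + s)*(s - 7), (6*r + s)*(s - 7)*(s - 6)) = 6*r*s - 42*r + s^2 - 7*s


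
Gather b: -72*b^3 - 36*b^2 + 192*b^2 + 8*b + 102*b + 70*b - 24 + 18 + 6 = -72*b^3 + 156*b^2 + 180*b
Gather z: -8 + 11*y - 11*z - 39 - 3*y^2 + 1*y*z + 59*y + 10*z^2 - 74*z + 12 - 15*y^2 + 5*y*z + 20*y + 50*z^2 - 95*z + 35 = -18*y^2 + 90*y + 60*z^2 + z*(6*y - 180)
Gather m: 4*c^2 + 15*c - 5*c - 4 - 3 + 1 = 4*c^2 + 10*c - 6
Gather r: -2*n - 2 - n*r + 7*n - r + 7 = 5*n + r*(-n - 1) + 5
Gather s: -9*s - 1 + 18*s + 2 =9*s + 1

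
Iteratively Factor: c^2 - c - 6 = (c + 2)*(c - 3)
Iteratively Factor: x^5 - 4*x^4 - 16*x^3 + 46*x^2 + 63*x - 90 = (x - 3)*(x^4 - x^3 - 19*x^2 - 11*x + 30) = (x - 3)*(x + 3)*(x^3 - 4*x^2 - 7*x + 10) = (x - 3)*(x - 1)*(x + 3)*(x^2 - 3*x - 10) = (x - 3)*(x - 1)*(x + 2)*(x + 3)*(x - 5)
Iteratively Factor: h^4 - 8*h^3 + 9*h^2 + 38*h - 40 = (h + 2)*(h^3 - 10*h^2 + 29*h - 20) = (h - 5)*(h + 2)*(h^2 - 5*h + 4) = (h - 5)*(h - 1)*(h + 2)*(h - 4)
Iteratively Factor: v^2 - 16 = (v + 4)*(v - 4)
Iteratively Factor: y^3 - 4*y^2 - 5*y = (y + 1)*(y^2 - 5*y) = y*(y + 1)*(y - 5)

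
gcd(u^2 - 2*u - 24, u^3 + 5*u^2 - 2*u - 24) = u + 4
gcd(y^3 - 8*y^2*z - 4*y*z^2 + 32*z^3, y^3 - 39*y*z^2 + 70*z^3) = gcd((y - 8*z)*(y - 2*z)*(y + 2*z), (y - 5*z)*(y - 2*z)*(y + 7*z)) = y - 2*z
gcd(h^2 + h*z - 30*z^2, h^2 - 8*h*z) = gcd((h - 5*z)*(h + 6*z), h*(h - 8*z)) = 1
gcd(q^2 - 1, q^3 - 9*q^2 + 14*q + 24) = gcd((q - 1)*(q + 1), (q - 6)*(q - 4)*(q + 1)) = q + 1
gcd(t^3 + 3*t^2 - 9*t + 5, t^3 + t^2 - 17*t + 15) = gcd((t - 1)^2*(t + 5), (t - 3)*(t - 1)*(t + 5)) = t^2 + 4*t - 5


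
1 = 1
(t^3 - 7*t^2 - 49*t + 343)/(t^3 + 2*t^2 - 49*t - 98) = (t - 7)/(t + 2)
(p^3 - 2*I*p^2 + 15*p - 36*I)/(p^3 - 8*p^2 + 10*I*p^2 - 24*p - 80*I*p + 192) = (p^2 - 6*I*p - 9)/(p^2 + p*(-8 + 6*I) - 48*I)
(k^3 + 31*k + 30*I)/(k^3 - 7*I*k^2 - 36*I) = (k^2 + 6*I*k - 5)/(k^2 - I*k + 6)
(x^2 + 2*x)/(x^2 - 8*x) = (x + 2)/(x - 8)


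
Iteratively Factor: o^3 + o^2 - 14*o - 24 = (o + 2)*(o^2 - o - 12) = (o - 4)*(o + 2)*(o + 3)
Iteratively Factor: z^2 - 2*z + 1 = (z - 1)*(z - 1)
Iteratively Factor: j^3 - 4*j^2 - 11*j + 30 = (j - 2)*(j^2 - 2*j - 15) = (j - 2)*(j + 3)*(j - 5)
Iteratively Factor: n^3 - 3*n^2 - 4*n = (n)*(n^2 - 3*n - 4) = n*(n + 1)*(n - 4)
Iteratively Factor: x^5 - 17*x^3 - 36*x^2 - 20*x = (x - 5)*(x^4 + 5*x^3 + 8*x^2 + 4*x) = (x - 5)*(x + 2)*(x^3 + 3*x^2 + 2*x) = x*(x - 5)*(x + 2)*(x^2 + 3*x + 2) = x*(x - 5)*(x + 1)*(x + 2)*(x + 2)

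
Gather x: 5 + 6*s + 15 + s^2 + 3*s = s^2 + 9*s + 20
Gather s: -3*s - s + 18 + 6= 24 - 4*s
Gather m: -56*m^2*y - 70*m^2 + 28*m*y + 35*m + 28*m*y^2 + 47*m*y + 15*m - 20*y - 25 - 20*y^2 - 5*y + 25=m^2*(-56*y - 70) + m*(28*y^2 + 75*y + 50) - 20*y^2 - 25*y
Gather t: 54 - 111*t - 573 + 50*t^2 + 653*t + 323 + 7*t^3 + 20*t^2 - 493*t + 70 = 7*t^3 + 70*t^2 + 49*t - 126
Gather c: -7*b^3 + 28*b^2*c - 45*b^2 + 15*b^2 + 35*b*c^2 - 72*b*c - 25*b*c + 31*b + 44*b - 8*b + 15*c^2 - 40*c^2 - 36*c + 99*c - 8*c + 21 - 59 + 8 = -7*b^3 - 30*b^2 + 67*b + c^2*(35*b - 25) + c*(28*b^2 - 97*b + 55) - 30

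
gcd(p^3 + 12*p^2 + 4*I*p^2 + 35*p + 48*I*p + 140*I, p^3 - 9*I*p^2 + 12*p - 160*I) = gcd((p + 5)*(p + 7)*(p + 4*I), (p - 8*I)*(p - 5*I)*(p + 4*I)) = p + 4*I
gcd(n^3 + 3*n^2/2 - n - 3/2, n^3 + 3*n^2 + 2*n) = n + 1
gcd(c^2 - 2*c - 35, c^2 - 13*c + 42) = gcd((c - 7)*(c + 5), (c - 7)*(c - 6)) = c - 7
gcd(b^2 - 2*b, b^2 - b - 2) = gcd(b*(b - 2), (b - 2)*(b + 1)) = b - 2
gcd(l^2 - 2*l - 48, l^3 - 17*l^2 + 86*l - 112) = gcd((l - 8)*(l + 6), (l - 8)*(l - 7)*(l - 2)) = l - 8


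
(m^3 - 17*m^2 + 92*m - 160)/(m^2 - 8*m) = m - 9 + 20/m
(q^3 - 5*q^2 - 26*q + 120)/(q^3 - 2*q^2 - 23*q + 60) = (q - 6)/(q - 3)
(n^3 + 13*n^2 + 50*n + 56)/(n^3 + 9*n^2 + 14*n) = (n + 4)/n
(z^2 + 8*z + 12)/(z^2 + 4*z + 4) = (z + 6)/(z + 2)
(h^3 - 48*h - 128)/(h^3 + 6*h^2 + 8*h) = (h^2 - 4*h - 32)/(h*(h + 2))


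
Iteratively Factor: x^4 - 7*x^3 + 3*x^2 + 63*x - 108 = (x + 3)*(x^3 - 10*x^2 + 33*x - 36) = (x - 3)*(x + 3)*(x^2 - 7*x + 12) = (x - 3)^2*(x + 3)*(x - 4)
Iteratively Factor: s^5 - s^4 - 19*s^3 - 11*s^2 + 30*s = (s - 1)*(s^4 - 19*s^2 - 30*s) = (s - 1)*(s + 2)*(s^3 - 2*s^2 - 15*s) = (s - 1)*(s + 2)*(s + 3)*(s^2 - 5*s) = (s - 5)*(s - 1)*(s + 2)*(s + 3)*(s)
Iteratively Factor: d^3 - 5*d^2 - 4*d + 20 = (d + 2)*(d^2 - 7*d + 10) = (d - 2)*(d + 2)*(d - 5)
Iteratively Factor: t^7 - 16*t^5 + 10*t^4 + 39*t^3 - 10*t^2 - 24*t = (t + 1)*(t^6 - t^5 - 15*t^4 + 25*t^3 + 14*t^2 - 24*t) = (t - 2)*(t + 1)*(t^5 + t^4 - 13*t^3 - t^2 + 12*t) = (t - 3)*(t - 2)*(t + 1)*(t^4 + 4*t^3 - t^2 - 4*t) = t*(t - 3)*(t - 2)*(t + 1)*(t^3 + 4*t^2 - t - 4) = t*(t - 3)*(t - 2)*(t + 1)^2*(t^2 + 3*t - 4) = t*(t - 3)*(t - 2)*(t + 1)^2*(t + 4)*(t - 1)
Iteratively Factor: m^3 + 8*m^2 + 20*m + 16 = (m + 2)*(m^2 + 6*m + 8) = (m + 2)^2*(m + 4)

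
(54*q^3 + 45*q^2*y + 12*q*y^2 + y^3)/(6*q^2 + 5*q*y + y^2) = (18*q^2 + 9*q*y + y^2)/(2*q + y)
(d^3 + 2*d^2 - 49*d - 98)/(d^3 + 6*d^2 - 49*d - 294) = (d + 2)/(d + 6)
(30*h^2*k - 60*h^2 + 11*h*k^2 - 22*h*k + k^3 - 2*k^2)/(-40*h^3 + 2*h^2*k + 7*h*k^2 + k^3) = (-6*h*k + 12*h - k^2 + 2*k)/(8*h^2 - 2*h*k - k^2)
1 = 1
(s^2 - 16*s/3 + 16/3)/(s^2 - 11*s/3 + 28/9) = 3*(s - 4)/(3*s - 7)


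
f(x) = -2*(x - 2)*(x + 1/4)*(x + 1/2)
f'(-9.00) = -528.25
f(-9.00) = 1636.25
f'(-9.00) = -528.25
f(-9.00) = 1636.25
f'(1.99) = -11.06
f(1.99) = 0.11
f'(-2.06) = -33.01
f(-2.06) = 22.93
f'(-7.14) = -338.83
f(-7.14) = 836.30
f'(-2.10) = -34.21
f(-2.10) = 24.27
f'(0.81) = 2.86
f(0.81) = 3.30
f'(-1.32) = -14.30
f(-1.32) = 5.83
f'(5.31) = -139.88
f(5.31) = -213.85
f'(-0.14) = 1.93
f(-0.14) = 0.17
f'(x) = -2*(x - 2)*(x + 1/4) - 2*(x - 2)*(x + 1/2) - 2*(x + 1/4)*(x + 1/2)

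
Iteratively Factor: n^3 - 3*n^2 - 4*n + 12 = (n - 2)*(n^2 - n - 6) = (n - 2)*(n + 2)*(n - 3)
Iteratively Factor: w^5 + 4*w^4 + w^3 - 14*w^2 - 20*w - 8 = (w + 2)*(w^4 + 2*w^3 - 3*w^2 - 8*w - 4) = (w + 1)*(w + 2)*(w^3 + w^2 - 4*w - 4) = (w + 1)^2*(w + 2)*(w^2 - 4) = (w - 2)*(w + 1)^2*(w + 2)*(w + 2)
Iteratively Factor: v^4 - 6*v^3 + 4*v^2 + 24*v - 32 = (v + 2)*(v^3 - 8*v^2 + 20*v - 16) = (v - 4)*(v + 2)*(v^2 - 4*v + 4) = (v - 4)*(v - 2)*(v + 2)*(v - 2)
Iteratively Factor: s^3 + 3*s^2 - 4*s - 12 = (s + 3)*(s^2 - 4) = (s + 2)*(s + 3)*(s - 2)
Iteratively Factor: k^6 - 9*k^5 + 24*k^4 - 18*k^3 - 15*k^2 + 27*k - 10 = (k - 1)*(k^5 - 8*k^4 + 16*k^3 - 2*k^2 - 17*k + 10) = (k - 1)^2*(k^4 - 7*k^3 + 9*k^2 + 7*k - 10) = (k - 1)^2*(k + 1)*(k^3 - 8*k^2 + 17*k - 10) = (k - 1)^3*(k + 1)*(k^2 - 7*k + 10) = (k - 5)*(k - 1)^3*(k + 1)*(k - 2)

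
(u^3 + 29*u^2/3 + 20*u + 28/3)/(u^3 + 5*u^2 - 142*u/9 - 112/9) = 3*(u + 2)/(3*u - 8)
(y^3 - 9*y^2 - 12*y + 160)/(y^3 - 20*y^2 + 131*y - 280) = (y + 4)/(y - 7)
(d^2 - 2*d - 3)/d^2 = 1 - 2/d - 3/d^2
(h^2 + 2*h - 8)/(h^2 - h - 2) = (h + 4)/(h + 1)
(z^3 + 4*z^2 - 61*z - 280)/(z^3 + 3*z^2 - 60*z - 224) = (z + 5)/(z + 4)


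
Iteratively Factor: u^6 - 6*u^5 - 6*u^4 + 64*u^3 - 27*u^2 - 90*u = (u - 5)*(u^5 - u^4 - 11*u^3 + 9*u^2 + 18*u) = (u - 5)*(u - 2)*(u^4 + u^3 - 9*u^2 - 9*u) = u*(u - 5)*(u - 2)*(u^3 + u^2 - 9*u - 9) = u*(u - 5)*(u - 2)*(u + 3)*(u^2 - 2*u - 3) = u*(u - 5)*(u - 3)*(u - 2)*(u + 3)*(u + 1)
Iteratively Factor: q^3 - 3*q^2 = (q)*(q^2 - 3*q) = q^2*(q - 3)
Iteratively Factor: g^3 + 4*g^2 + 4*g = (g)*(g^2 + 4*g + 4) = g*(g + 2)*(g + 2)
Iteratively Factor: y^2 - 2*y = (y - 2)*(y)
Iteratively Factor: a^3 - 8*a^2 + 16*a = (a)*(a^2 - 8*a + 16) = a*(a - 4)*(a - 4)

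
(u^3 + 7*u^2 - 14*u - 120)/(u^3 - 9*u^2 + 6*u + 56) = (u^2 + 11*u + 30)/(u^2 - 5*u - 14)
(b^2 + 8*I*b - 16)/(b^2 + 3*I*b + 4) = (b + 4*I)/(b - I)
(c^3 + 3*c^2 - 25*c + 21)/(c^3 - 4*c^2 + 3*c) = (c + 7)/c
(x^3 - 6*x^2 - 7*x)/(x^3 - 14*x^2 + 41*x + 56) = x/(x - 8)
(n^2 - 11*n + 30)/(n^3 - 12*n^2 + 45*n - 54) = (n - 5)/(n^2 - 6*n + 9)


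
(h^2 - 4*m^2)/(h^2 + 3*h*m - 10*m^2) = (h + 2*m)/(h + 5*m)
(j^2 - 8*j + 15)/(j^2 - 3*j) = (j - 5)/j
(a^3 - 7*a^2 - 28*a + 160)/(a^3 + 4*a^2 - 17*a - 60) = (a - 8)/(a + 3)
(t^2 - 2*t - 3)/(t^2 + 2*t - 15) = (t + 1)/(t + 5)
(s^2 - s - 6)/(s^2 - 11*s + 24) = (s + 2)/(s - 8)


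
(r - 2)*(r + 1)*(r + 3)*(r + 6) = r^4 + 8*r^3 + 7*r^2 - 36*r - 36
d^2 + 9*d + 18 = (d + 3)*(d + 6)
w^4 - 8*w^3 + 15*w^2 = w^2*(w - 5)*(w - 3)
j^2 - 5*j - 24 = (j - 8)*(j + 3)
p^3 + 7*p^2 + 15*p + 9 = (p + 1)*(p + 3)^2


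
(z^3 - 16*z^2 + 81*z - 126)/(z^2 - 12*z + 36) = (z^2 - 10*z + 21)/(z - 6)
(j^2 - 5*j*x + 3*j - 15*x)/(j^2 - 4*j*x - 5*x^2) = (j + 3)/(j + x)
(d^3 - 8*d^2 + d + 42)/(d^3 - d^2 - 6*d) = (d - 7)/d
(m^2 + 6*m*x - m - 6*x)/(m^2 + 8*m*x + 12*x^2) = (m - 1)/(m + 2*x)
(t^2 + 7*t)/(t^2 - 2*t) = (t + 7)/(t - 2)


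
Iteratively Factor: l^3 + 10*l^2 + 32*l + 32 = (l + 4)*(l^2 + 6*l + 8) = (l + 4)^2*(l + 2)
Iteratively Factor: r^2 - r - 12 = (r + 3)*(r - 4)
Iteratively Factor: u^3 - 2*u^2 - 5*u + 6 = (u - 1)*(u^2 - u - 6) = (u - 3)*(u - 1)*(u + 2)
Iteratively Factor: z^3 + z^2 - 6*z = (z)*(z^2 + z - 6) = z*(z - 2)*(z + 3)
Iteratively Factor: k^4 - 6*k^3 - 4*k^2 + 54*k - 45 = (k - 3)*(k^3 - 3*k^2 - 13*k + 15) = (k - 3)*(k + 3)*(k^2 - 6*k + 5) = (k - 5)*(k - 3)*(k + 3)*(k - 1)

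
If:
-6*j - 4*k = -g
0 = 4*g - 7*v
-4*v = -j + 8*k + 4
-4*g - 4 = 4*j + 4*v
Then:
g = -119/173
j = 14/173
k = -203/692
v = -68/173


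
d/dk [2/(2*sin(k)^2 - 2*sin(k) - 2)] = (1 - 2*sin(k))*cos(k)/(sin(k) + cos(k)^2)^2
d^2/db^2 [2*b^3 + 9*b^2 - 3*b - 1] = 12*b + 18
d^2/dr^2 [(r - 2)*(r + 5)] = 2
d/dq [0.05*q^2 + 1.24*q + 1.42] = 0.1*q + 1.24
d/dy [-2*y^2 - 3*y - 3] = -4*y - 3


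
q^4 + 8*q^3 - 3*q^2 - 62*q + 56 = (q - 2)*(q - 1)*(q + 4)*(q + 7)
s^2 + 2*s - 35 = (s - 5)*(s + 7)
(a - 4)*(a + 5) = a^2 + a - 20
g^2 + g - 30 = (g - 5)*(g + 6)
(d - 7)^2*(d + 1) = d^3 - 13*d^2 + 35*d + 49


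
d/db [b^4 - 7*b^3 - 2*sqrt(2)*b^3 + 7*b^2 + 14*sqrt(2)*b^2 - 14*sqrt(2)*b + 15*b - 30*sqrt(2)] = 4*b^3 - 21*b^2 - 6*sqrt(2)*b^2 + 14*b + 28*sqrt(2)*b - 14*sqrt(2) + 15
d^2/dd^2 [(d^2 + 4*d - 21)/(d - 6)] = 78/(d^3 - 18*d^2 + 108*d - 216)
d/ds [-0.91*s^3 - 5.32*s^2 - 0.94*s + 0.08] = -2.73*s^2 - 10.64*s - 0.94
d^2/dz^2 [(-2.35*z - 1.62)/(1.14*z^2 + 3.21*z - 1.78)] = (-(2.28*z + 3.21)*(2.35*z + 1.62)*(4.56*z + 6.42) + (16.074*z + 18.7806)*(1.14*z^2 + 3.21*z - 1.78))/(1.14*z^2 + 3.21*z - 1.78)^3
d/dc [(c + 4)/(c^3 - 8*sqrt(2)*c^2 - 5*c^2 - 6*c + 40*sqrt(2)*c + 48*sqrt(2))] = (c^3 - 8*sqrt(2)*c^2 - 5*c^2 - 6*c + 40*sqrt(2)*c + (c + 4)*(-3*c^2 + 10*c + 16*sqrt(2)*c - 40*sqrt(2) + 6) + 48*sqrt(2))/(c^3 - 8*sqrt(2)*c^2 - 5*c^2 - 6*c + 40*sqrt(2)*c + 48*sqrt(2))^2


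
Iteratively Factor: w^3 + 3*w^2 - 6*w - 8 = (w - 2)*(w^2 + 5*w + 4) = (w - 2)*(w + 1)*(w + 4)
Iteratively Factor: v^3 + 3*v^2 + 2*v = (v + 2)*(v^2 + v) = (v + 1)*(v + 2)*(v)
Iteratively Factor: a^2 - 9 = (a - 3)*(a + 3)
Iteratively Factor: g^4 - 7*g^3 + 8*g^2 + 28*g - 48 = (g - 2)*(g^3 - 5*g^2 - 2*g + 24) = (g - 3)*(g - 2)*(g^2 - 2*g - 8) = (g - 3)*(g - 2)*(g + 2)*(g - 4)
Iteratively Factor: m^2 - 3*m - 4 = (m - 4)*(m + 1)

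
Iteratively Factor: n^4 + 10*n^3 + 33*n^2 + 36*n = (n + 3)*(n^3 + 7*n^2 + 12*n) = (n + 3)^2*(n^2 + 4*n) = (n + 3)^2*(n + 4)*(n)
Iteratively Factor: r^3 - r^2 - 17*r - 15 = (r - 5)*(r^2 + 4*r + 3) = (r - 5)*(r + 3)*(r + 1)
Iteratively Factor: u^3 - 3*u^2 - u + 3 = (u - 3)*(u^2 - 1) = (u - 3)*(u + 1)*(u - 1)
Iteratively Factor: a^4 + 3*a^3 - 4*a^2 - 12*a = (a)*(a^3 + 3*a^2 - 4*a - 12) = a*(a + 2)*(a^2 + a - 6) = a*(a - 2)*(a + 2)*(a + 3)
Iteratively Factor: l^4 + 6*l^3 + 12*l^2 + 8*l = (l + 2)*(l^3 + 4*l^2 + 4*l) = (l + 2)^2*(l^2 + 2*l) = (l + 2)^3*(l)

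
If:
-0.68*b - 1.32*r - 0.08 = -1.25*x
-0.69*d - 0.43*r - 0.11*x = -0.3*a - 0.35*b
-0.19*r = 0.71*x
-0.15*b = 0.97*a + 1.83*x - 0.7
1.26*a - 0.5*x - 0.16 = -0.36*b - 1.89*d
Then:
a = 1.20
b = -1.39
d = -0.49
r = 0.52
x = -0.14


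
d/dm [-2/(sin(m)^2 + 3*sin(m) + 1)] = 2*(2*sin(m) + 3)*cos(m)/(sin(m)^2 + 3*sin(m) + 1)^2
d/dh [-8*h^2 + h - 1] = 1 - 16*h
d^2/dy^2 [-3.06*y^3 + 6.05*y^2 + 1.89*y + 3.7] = 12.1 - 18.36*y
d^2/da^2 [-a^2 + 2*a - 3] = -2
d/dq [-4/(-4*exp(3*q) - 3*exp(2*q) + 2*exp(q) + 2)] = (-48*exp(2*q) - 24*exp(q) + 8)*exp(q)/(4*exp(3*q) + 3*exp(2*q) - 2*exp(q) - 2)^2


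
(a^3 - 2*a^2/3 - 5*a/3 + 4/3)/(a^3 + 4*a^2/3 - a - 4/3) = (a - 1)/(a + 1)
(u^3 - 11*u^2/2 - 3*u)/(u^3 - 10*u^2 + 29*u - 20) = u*(2*u^2 - 11*u - 6)/(2*(u^3 - 10*u^2 + 29*u - 20))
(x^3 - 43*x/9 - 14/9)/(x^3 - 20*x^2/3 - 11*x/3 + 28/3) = (9*x^3 - 43*x - 14)/(3*(3*x^3 - 20*x^2 - 11*x + 28))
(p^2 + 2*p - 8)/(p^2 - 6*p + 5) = (p^2 + 2*p - 8)/(p^2 - 6*p + 5)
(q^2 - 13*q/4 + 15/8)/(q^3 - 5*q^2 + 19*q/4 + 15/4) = (4*q - 3)/(2*(2*q^2 - 5*q - 3))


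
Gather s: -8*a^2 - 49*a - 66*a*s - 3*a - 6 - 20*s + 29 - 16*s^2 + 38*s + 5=-8*a^2 - 52*a - 16*s^2 + s*(18 - 66*a) + 28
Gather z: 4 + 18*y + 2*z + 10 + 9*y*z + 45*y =63*y + z*(9*y + 2) + 14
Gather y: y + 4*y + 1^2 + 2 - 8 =5*y - 5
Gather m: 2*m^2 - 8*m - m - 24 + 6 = 2*m^2 - 9*m - 18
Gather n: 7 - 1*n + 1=8 - n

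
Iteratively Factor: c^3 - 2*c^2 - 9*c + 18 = (c - 3)*(c^2 + c - 6) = (c - 3)*(c + 3)*(c - 2)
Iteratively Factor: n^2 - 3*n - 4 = (n - 4)*(n + 1)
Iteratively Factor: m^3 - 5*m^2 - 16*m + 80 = (m - 4)*(m^2 - m - 20) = (m - 4)*(m + 4)*(m - 5)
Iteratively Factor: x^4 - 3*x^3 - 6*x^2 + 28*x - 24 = (x + 3)*(x^3 - 6*x^2 + 12*x - 8) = (x - 2)*(x + 3)*(x^2 - 4*x + 4) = (x - 2)^2*(x + 3)*(x - 2)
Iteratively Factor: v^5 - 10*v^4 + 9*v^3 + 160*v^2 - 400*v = (v - 5)*(v^4 - 5*v^3 - 16*v^2 + 80*v) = (v - 5)^2*(v^3 - 16*v) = (v - 5)^2*(v - 4)*(v^2 + 4*v) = (v - 5)^2*(v - 4)*(v + 4)*(v)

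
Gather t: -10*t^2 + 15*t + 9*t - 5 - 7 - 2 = -10*t^2 + 24*t - 14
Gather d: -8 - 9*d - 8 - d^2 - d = -d^2 - 10*d - 16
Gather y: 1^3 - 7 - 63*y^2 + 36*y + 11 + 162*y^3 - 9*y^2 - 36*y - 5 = 162*y^3 - 72*y^2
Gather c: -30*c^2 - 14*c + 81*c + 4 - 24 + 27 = -30*c^2 + 67*c + 7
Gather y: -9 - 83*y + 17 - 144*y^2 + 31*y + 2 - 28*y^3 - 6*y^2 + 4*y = -28*y^3 - 150*y^2 - 48*y + 10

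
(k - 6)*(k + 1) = k^2 - 5*k - 6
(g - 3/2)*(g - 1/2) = g^2 - 2*g + 3/4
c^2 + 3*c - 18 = (c - 3)*(c + 6)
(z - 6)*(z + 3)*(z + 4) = z^3 + z^2 - 30*z - 72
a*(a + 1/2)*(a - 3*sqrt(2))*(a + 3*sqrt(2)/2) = a^4 - 3*sqrt(2)*a^3/2 + a^3/2 - 9*a^2 - 3*sqrt(2)*a^2/4 - 9*a/2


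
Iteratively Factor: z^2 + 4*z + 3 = (z + 3)*(z + 1)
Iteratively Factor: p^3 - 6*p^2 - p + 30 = (p - 5)*(p^2 - p - 6) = (p - 5)*(p - 3)*(p + 2)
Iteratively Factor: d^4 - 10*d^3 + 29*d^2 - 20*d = (d - 1)*(d^3 - 9*d^2 + 20*d) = d*(d - 1)*(d^2 - 9*d + 20) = d*(d - 5)*(d - 1)*(d - 4)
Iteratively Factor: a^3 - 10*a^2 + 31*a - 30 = (a - 2)*(a^2 - 8*a + 15) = (a - 3)*(a - 2)*(a - 5)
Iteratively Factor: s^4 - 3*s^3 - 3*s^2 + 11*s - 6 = (s - 1)*(s^3 - 2*s^2 - 5*s + 6) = (s - 1)*(s + 2)*(s^2 - 4*s + 3) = (s - 1)^2*(s + 2)*(s - 3)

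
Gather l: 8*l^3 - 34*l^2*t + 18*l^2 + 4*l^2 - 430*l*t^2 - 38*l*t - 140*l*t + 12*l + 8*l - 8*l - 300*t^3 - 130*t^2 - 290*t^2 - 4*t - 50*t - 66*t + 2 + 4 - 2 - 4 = 8*l^3 + l^2*(22 - 34*t) + l*(-430*t^2 - 178*t + 12) - 300*t^3 - 420*t^2 - 120*t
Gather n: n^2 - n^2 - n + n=0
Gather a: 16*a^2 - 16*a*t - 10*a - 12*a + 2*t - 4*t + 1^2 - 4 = 16*a^2 + a*(-16*t - 22) - 2*t - 3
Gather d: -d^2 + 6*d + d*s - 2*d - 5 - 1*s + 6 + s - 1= -d^2 + d*(s + 4)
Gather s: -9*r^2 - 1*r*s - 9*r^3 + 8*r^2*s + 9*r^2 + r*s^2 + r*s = -9*r^3 + 8*r^2*s + r*s^2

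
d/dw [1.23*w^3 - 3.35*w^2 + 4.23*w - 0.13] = 3.69*w^2 - 6.7*w + 4.23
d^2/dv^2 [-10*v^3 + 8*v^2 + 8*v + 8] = 16 - 60*v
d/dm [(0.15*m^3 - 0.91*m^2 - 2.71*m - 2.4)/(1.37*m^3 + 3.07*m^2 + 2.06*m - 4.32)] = (-1.11022302462516e-16*m^5 + 1.7072*m^4 + 8.0434*m^3 + 14.3651*m^2 + 22.5984*m + 16.6512)/(1.8769*m^6 + 8.4118*m^5 + 15.0693*m^4 + 0.811599999999999*m^3 - 22.2812*m^2 - 17.7984*m + 18.6624)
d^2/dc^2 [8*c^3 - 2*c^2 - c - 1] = 48*c - 4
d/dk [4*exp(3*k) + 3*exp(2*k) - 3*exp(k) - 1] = (12*exp(2*k) + 6*exp(k) - 3)*exp(k)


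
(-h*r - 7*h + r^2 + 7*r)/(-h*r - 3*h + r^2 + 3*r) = (r + 7)/(r + 3)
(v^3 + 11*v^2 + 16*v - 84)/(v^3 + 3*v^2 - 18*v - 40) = (v^3 + 11*v^2 + 16*v - 84)/(v^3 + 3*v^2 - 18*v - 40)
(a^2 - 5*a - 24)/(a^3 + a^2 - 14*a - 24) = (a - 8)/(a^2 - 2*a - 8)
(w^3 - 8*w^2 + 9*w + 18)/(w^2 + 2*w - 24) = (w^3 - 8*w^2 + 9*w + 18)/(w^2 + 2*w - 24)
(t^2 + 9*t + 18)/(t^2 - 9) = (t + 6)/(t - 3)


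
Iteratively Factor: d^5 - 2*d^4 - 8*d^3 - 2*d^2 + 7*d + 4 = (d + 1)*(d^4 - 3*d^3 - 5*d^2 + 3*d + 4) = (d - 1)*(d + 1)*(d^3 - 2*d^2 - 7*d - 4) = (d - 1)*(d + 1)^2*(d^2 - 3*d - 4) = (d - 4)*(d - 1)*(d + 1)^2*(d + 1)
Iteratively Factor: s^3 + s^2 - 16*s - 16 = (s + 4)*(s^2 - 3*s - 4) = (s + 1)*(s + 4)*(s - 4)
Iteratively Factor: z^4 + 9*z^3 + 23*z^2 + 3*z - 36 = (z + 3)*(z^3 + 6*z^2 + 5*z - 12) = (z + 3)^2*(z^2 + 3*z - 4) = (z - 1)*(z + 3)^2*(z + 4)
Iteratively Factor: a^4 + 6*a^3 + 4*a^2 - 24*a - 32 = (a + 2)*(a^3 + 4*a^2 - 4*a - 16) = (a - 2)*(a + 2)*(a^2 + 6*a + 8) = (a - 2)*(a + 2)^2*(a + 4)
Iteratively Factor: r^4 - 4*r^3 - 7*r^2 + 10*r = (r - 1)*(r^3 - 3*r^2 - 10*r) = (r - 1)*(r + 2)*(r^2 - 5*r) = r*(r - 1)*(r + 2)*(r - 5)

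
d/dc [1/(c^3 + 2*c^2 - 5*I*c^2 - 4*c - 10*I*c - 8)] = (-3*c^2 - 4*c + 10*I*c + 4 + 10*I)/(-c^3 - 2*c^2 + 5*I*c^2 + 4*c + 10*I*c + 8)^2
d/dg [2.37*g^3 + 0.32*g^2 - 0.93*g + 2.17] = 7.11*g^2 + 0.64*g - 0.93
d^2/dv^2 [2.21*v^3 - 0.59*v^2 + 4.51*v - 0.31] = 13.26*v - 1.18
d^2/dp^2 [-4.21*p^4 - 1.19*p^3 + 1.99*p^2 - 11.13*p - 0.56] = -50.52*p^2 - 7.14*p + 3.98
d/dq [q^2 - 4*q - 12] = 2*q - 4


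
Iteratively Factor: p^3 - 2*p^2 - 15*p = (p)*(p^2 - 2*p - 15) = p*(p + 3)*(p - 5)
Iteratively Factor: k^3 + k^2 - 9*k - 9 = (k - 3)*(k^2 + 4*k + 3) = (k - 3)*(k + 3)*(k + 1)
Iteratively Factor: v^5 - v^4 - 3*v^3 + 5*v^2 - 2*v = (v - 1)*(v^4 - 3*v^2 + 2*v) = v*(v - 1)*(v^3 - 3*v + 2) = v*(v - 1)^2*(v^2 + v - 2) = v*(v - 1)^3*(v + 2)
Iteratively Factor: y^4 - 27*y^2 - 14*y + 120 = (y + 3)*(y^3 - 3*y^2 - 18*y + 40) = (y + 3)*(y + 4)*(y^2 - 7*y + 10) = (y - 2)*(y + 3)*(y + 4)*(y - 5)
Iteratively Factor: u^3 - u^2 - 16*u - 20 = (u + 2)*(u^2 - 3*u - 10) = (u + 2)^2*(u - 5)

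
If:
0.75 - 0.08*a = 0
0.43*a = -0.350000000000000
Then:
No Solution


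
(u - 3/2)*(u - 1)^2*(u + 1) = u^4 - 5*u^3/2 + u^2/2 + 5*u/2 - 3/2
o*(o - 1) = o^2 - o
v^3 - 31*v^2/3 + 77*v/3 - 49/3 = (v - 7)*(v - 7/3)*(v - 1)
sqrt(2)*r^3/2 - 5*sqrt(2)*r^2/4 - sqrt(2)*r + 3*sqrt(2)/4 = (r - 3)*(r - 1/2)*(sqrt(2)*r/2 + sqrt(2)/2)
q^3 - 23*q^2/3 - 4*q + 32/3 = (q - 8)*(q - 1)*(q + 4/3)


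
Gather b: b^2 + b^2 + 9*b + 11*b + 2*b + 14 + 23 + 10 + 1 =2*b^2 + 22*b + 48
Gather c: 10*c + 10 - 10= 10*c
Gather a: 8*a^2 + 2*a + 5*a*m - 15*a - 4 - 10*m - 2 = 8*a^2 + a*(5*m - 13) - 10*m - 6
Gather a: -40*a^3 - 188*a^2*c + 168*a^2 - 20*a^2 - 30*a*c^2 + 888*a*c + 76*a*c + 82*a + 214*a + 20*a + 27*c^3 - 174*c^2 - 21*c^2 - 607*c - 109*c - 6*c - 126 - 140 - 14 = -40*a^3 + a^2*(148 - 188*c) + a*(-30*c^2 + 964*c + 316) + 27*c^3 - 195*c^2 - 722*c - 280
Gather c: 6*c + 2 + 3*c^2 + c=3*c^2 + 7*c + 2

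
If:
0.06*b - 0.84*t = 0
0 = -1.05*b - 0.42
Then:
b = -0.40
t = -0.03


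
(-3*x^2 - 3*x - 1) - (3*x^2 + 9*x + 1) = -6*x^2 - 12*x - 2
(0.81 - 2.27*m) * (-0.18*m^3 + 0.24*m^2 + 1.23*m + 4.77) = 0.4086*m^4 - 0.6906*m^3 - 2.5977*m^2 - 9.8316*m + 3.8637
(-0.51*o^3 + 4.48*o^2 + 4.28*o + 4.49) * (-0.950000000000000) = 0.4845*o^3 - 4.256*o^2 - 4.066*o - 4.2655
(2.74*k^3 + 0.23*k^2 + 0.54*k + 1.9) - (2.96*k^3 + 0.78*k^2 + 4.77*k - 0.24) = -0.22*k^3 - 0.55*k^2 - 4.23*k + 2.14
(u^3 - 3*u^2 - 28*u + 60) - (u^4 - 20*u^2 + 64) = -u^4 + u^3 + 17*u^2 - 28*u - 4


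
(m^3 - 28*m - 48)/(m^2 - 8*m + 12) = (m^2 + 6*m + 8)/(m - 2)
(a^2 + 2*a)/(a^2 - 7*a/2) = 2*(a + 2)/(2*a - 7)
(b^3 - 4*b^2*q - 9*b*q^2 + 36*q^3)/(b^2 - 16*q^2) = (b^2 - 9*q^2)/(b + 4*q)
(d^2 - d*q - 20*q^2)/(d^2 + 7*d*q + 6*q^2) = (d^2 - d*q - 20*q^2)/(d^2 + 7*d*q + 6*q^2)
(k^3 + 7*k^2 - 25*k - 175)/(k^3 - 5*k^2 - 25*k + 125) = (k + 7)/(k - 5)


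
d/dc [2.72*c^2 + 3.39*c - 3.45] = 5.44*c + 3.39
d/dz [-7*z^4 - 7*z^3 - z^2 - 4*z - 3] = -28*z^3 - 21*z^2 - 2*z - 4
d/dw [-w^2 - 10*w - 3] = -2*w - 10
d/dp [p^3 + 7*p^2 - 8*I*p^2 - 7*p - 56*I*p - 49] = 3*p^2 + p*(14 - 16*I) - 7 - 56*I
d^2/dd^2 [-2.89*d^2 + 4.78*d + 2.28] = -5.78000000000000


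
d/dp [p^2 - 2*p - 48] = 2*p - 2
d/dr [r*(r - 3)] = 2*r - 3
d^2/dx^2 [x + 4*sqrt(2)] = 0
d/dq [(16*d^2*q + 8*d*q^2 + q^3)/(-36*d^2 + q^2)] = (-576*d^4 - 576*d^3*q - 124*d^2*q^2 + q^4)/(1296*d^4 - 72*d^2*q^2 + q^4)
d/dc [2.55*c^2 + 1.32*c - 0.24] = 5.1*c + 1.32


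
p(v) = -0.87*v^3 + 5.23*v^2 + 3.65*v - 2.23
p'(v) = -2.61*v^2 + 10.46*v + 3.65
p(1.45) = 11.41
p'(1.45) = 13.33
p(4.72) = 40.03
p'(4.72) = -5.13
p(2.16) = 21.29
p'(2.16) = 14.07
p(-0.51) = -2.62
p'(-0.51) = -2.36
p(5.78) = 25.60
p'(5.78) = -23.09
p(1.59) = 13.30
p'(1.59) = 13.68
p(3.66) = 38.53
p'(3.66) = 6.97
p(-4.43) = 159.88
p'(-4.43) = -93.91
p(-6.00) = 352.07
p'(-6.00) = -153.07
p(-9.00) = 1022.78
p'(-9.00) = -301.90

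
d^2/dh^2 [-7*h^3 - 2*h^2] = -42*h - 4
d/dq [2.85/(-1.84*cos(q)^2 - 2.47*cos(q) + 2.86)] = -(10.488*cos(q) + 7.0395)*sin(q)/(1.84*cos(q)^2 + 2.47*cos(q) - 2.86)^2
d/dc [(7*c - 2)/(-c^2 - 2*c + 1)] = (7*c^2 - 4*c + 3)/(c^4 + 4*c^3 + 2*c^2 - 4*c + 1)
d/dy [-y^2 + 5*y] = 5 - 2*y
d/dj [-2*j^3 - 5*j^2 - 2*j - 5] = -6*j^2 - 10*j - 2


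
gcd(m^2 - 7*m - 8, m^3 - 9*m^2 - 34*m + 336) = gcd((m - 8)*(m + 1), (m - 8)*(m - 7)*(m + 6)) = m - 8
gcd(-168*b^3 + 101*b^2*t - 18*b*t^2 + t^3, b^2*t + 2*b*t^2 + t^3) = 1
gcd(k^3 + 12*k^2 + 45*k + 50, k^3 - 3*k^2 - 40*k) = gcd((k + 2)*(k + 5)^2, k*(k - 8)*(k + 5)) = k + 5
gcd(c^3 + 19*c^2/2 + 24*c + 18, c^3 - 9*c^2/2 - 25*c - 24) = c^2 + 7*c/2 + 3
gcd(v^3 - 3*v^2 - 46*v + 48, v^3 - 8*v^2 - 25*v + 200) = v - 8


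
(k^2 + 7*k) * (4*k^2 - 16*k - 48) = 4*k^4 + 12*k^3 - 160*k^2 - 336*k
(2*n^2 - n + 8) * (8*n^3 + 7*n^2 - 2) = 16*n^5 + 6*n^4 + 57*n^3 + 52*n^2 + 2*n - 16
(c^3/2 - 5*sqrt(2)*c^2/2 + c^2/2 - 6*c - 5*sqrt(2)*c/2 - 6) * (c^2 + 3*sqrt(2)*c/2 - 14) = c^5/2 - 7*sqrt(2)*c^4/4 + c^4/2 - 41*c^3/2 - 7*sqrt(2)*c^3/4 - 41*c^2/2 + 26*sqrt(2)*c^2 + 26*sqrt(2)*c + 84*c + 84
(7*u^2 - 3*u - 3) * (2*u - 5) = 14*u^3 - 41*u^2 + 9*u + 15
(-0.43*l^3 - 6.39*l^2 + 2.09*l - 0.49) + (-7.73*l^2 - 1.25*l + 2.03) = -0.43*l^3 - 14.12*l^2 + 0.84*l + 1.54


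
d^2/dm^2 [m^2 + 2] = 2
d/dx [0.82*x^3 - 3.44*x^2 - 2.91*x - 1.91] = 2.46*x^2 - 6.88*x - 2.91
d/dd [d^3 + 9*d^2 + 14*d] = 3*d^2 + 18*d + 14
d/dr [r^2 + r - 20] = 2*r + 1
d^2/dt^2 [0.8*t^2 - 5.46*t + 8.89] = 1.60000000000000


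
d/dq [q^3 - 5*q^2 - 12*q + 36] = 3*q^2 - 10*q - 12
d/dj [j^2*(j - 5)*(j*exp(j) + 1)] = j*(j^3*exp(j) - j^2*exp(j) - 15*j*exp(j) + 3*j - 10)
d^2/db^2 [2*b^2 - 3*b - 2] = 4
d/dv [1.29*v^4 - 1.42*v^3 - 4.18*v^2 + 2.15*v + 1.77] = 5.16*v^3 - 4.26*v^2 - 8.36*v + 2.15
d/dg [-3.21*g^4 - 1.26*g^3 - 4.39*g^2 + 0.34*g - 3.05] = -12.84*g^3 - 3.78*g^2 - 8.78*g + 0.34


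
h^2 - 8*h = h*(h - 8)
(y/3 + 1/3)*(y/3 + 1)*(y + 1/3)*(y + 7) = y^4/9 + 34*y^3/27 + 104*y^2/27 + 94*y/27 + 7/9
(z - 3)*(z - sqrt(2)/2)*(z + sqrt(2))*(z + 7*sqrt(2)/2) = z^4 - 3*z^3 + 4*sqrt(2)*z^3 - 12*sqrt(2)*z^2 + 5*z^2/2 - 15*z/2 - 7*sqrt(2)*z/2 + 21*sqrt(2)/2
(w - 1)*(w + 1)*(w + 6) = w^3 + 6*w^2 - w - 6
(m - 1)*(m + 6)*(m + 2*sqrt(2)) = m^3 + 2*sqrt(2)*m^2 + 5*m^2 - 6*m + 10*sqrt(2)*m - 12*sqrt(2)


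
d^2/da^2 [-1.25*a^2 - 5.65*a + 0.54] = -2.50000000000000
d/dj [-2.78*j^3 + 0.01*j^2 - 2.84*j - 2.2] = -8.34*j^2 + 0.02*j - 2.84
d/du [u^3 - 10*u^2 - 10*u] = 3*u^2 - 20*u - 10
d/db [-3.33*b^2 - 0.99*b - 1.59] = -6.66*b - 0.99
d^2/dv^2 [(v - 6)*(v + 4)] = 2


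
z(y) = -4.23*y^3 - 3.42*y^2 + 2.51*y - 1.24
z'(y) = -12.69*y^2 - 6.84*y + 2.51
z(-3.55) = 135.99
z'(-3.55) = -133.13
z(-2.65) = 46.81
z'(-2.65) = -68.48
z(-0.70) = -3.22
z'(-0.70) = 1.08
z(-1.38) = -0.10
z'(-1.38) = -12.22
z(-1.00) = -2.94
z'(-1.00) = -3.34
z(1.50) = -19.45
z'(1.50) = -36.30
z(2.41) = -74.26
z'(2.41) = -87.68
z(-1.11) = -2.45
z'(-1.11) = -5.53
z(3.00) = -138.70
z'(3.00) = -132.22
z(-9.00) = 2782.82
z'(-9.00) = -963.82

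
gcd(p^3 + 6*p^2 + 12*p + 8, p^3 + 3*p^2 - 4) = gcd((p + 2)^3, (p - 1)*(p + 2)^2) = p^2 + 4*p + 4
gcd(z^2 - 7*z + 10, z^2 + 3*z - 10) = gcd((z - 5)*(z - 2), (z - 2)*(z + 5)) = z - 2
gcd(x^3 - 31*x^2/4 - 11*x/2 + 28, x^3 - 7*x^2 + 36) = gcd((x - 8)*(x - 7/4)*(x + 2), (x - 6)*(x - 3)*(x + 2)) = x + 2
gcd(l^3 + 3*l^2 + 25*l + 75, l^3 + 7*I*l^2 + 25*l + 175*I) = l^2 + 25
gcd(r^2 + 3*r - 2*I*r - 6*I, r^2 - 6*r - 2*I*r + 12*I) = r - 2*I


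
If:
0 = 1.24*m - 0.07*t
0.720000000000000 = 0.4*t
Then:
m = 0.10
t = 1.80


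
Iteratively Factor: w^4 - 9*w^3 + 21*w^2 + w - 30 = (w - 3)*(w^3 - 6*w^2 + 3*w + 10) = (w - 3)*(w - 2)*(w^2 - 4*w - 5) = (w - 3)*(w - 2)*(w + 1)*(w - 5)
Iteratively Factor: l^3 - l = (l + 1)*(l^2 - l) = l*(l + 1)*(l - 1)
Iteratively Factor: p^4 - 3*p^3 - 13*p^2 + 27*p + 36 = (p + 1)*(p^3 - 4*p^2 - 9*p + 36) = (p - 4)*(p + 1)*(p^2 - 9) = (p - 4)*(p - 3)*(p + 1)*(p + 3)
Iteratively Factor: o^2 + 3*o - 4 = (o - 1)*(o + 4)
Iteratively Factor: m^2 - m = (m - 1)*(m)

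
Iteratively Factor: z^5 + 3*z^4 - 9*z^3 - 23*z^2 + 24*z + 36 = (z + 1)*(z^4 + 2*z^3 - 11*z^2 - 12*z + 36) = (z + 1)*(z + 3)*(z^3 - z^2 - 8*z + 12) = (z - 2)*(z + 1)*(z + 3)*(z^2 + z - 6) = (z - 2)*(z + 1)*(z + 3)^2*(z - 2)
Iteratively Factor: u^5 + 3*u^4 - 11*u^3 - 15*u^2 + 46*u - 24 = (u + 4)*(u^4 - u^3 - 7*u^2 + 13*u - 6) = (u - 1)*(u + 4)*(u^3 - 7*u + 6) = (u - 1)^2*(u + 4)*(u^2 + u - 6) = (u - 1)^2*(u + 3)*(u + 4)*(u - 2)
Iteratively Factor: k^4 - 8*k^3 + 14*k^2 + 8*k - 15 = (k - 1)*(k^3 - 7*k^2 + 7*k + 15) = (k - 1)*(k + 1)*(k^2 - 8*k + 15) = (k - 5)*(k - 1)*(k + 1)*(k - 3)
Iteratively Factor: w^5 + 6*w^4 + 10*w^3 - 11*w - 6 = (w + 1)*(w^4 + 5*w^3 + 5*w^2 - 5*w - 6) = (w + 1)*(w + 3)*(w^3 + 2*w^2 - w - 2) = (w + 1)*(w + 2)*(w + 3)*(w^2 - 1) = (w + 1)^2*(w + 2)*(w + 3)*(w - 1)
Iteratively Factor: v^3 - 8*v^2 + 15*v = (v - 5)*(v^2 - 3*v) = (v - 5)*(v - 3)*(v)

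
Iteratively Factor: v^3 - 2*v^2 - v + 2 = (v + 1)*(v^2 - 3*v + 2) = (v - 2)*(v + 1)*(v - 1)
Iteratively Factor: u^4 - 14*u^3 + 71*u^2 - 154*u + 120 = (u - 3)*(u^3 - 11*u^2 + 38*u - 40) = (u - 3)*(u - 2)*(u^2 - 9*u + 20) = (u - 4)*(u - 3)*(u - 2)*(u - 5)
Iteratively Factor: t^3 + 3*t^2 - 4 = (t + 2)*(t^2 + t - 2) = (t - 1)*(t + 2)*(t + 2)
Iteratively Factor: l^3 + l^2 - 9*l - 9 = (l - 3)*(l^2 + 4*l + 3) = (l - 3)*(l + 3)*(l + 1)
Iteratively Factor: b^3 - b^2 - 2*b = (b - 2)*(b^2 + b) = (b - 2)*(b + 1)*(b)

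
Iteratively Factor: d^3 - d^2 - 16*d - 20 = (d - 5)*(d^2 + 4*d + 4) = (d - 5)*(d + 2)*(d + 2)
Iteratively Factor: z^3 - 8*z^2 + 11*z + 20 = (z - 5)*(z^2 - 3*z - 4) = (z - 5)*(z + 1)*(z - 4)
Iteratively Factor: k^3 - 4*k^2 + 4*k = (k)*(k^2 - 4*k + 4) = k*(k - 2)*(k - 2)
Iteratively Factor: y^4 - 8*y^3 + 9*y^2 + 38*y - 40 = (y - 4)*(y^3 - 4*y^2 - 7*y + 10) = (y - 4)*(y + 2)*(y^2 - 6*y + 5) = (y - 4)*(y - 1)*(y + 2)*(y - 5)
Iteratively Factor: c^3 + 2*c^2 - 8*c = (c + 4)*(c^2 - 2*c) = c*(c + 4)*(c - 2)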